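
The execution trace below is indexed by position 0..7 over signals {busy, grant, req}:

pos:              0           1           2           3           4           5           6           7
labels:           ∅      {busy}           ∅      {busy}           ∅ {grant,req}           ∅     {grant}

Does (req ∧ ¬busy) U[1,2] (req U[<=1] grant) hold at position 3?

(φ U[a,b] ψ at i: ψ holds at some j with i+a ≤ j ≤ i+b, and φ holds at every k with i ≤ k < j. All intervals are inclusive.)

Need some j in [4,5] with (req U[<=1] grant), and (req ∧ ¬busy) at every k in [3,j-1].
  j=4: (req U[<=1] grant) — fails.
  j=5: (req U[<=1] grant) holds, but (req ∧ ¬busy) fails at k=3 → not this j.
No j in the window works → until fails.

False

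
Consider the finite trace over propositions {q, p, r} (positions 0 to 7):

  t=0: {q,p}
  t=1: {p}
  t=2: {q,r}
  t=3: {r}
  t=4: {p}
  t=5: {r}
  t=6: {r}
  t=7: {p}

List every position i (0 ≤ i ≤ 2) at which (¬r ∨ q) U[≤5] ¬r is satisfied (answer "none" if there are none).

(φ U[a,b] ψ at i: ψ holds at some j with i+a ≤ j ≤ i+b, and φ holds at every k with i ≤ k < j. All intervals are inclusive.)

0, 1

Evaluate at each i in [0,2]:
  i=0: ✓ (rhs at j=0)
  i=1: ✓ (rhs at j=1)
  i=2: ✗ (lhs fails at k=3 before rhs at j=4)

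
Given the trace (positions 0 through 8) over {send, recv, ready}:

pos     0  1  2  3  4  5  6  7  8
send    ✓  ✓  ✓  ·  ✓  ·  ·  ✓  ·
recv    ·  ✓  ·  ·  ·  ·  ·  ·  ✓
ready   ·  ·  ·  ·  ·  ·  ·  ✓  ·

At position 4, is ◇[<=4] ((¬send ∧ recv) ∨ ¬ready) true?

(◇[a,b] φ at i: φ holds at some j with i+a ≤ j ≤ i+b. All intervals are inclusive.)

Holds

Check ((¬send ∧ recv) ∨ ¬ready) at each j in [4,8]:
  j=4: true
  j=5: true
  j=6: true
  j=7: false
  j=8: true
Found at j=4 → formula holds.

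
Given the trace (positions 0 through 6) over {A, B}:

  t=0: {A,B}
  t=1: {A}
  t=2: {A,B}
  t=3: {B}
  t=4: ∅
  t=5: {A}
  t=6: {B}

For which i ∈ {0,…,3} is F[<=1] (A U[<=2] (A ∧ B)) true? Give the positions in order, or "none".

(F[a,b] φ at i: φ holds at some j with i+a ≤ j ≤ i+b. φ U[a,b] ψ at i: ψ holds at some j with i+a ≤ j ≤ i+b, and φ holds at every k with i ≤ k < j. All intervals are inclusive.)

Evaluate at each i in [0,3]:
  i=0: ✓ (witness j=0)
  i=1: ✓ (witness j=1)
  i=2: ✓ (witness j=2)
  i=3: ✗ (none in [3,4])

0, 1, 2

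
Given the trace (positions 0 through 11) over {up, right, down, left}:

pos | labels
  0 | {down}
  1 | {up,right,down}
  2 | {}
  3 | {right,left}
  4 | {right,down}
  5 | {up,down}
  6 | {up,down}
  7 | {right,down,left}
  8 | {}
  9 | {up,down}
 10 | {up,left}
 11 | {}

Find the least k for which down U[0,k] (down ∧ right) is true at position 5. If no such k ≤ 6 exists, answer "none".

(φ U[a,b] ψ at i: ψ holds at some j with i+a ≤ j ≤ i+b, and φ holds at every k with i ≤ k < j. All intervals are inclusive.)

2

Need earliest j ≥ 5 with (down ∧ right), and down at every k in [5,j-1].
  j=5: rhs fails.
  j=6: rhs fails.
  j=7: rhs holds; lhs holds on [5,6]. k = 2.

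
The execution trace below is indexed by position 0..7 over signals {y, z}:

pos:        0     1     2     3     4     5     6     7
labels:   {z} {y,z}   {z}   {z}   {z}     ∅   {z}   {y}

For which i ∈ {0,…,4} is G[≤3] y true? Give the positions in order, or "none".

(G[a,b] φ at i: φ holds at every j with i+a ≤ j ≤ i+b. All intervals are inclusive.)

none

Evaluate at each i in [0,4]:
  i=0: ✗ (fails at j=0)
  i=1: ✗ (fails at j=2)
  i=2: ✗ (fails at j=2)
  i=3: ✗ (fails at j=3)
  i=4: ✗ (fails at j=4)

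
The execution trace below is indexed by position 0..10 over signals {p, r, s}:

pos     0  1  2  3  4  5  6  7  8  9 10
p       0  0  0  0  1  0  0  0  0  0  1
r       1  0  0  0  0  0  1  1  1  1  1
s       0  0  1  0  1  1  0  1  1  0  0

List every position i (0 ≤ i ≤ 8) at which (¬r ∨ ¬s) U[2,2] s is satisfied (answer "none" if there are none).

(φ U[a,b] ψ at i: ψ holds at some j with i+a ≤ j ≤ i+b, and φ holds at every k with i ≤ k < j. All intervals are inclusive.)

Evaluate at each i in [0,8]:
  i=0: ✓ (rhs at j=2; lhs holds on [0,1])
  i=1: ✗ (no rhs in [3,3])
  i=2: ✓ (rhs at j=4; lhs holds on [2,3])
  i=3: ✓ (rhs at j=5; lhs holds on [3,4])
  i=4: ✗ (no rhs in [6,6])
  i=5: ✓ (rhs at j=7; lhs holds on [5,6])
  i=6: ✗ (lhs fails at k=7 before rhs at j=8)
  i=7: ✗ (no rhs in [9,9])
  i=8: ✗ (no rhs in [10,10])

0, 2, 3, 5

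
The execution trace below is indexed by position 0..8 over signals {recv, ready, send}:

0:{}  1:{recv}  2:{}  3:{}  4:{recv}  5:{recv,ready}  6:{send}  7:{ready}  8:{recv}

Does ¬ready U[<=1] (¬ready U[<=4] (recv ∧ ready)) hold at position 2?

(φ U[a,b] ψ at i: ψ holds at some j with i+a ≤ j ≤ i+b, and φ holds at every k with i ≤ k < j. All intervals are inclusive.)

Holds

Need some j in [2,3] with (¬ready U[<=4] (recv ∧ ready)), and ¬ready at every k in [2,j-1].
  j=2: (¬ready U[<=4] (recv ∧ ready)) holds; no prefix to check → satisfied.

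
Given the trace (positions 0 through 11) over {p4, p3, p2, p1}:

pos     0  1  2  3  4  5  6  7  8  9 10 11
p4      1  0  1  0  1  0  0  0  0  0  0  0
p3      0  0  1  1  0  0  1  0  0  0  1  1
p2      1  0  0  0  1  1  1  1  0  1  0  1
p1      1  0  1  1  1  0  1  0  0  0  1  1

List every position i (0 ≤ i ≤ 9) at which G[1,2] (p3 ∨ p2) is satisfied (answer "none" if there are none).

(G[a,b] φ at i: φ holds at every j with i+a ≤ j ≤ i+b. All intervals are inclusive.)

1, 2, 3, 4, 5, 8, 9

Evaluate at each i in [0,9]:
  i=0: ✗ (fails at j=1)
  i=1: ✓ (all of [2,3])
  i=2: ✓ (all of [3,4])
  i=3: ✓ (all of [4,5])
  i=4: ✓ (all of [5,6])
  i=5: ✓ (all of [6,7])
  i=6: ✗ (fails at j=8)
  i=7: ✗ (fails at j=8)
  i=8: ✓ (all of [9,10])
  i=9: ✓ (all of [10,11])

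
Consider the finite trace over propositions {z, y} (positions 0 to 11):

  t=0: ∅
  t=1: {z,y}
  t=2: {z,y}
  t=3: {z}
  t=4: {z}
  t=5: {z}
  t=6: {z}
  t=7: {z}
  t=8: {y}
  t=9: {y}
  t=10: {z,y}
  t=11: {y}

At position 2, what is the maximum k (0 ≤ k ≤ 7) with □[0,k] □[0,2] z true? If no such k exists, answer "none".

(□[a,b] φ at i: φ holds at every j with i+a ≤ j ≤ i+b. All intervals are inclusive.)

3

□[0,2] z must hold from j=2 onward; find where it first fails.
  j=2: holds
  j=3: holds
  j=4: holds
  j=5: holds
  j=6: fails
Holds on [2,5], so largest k = 3.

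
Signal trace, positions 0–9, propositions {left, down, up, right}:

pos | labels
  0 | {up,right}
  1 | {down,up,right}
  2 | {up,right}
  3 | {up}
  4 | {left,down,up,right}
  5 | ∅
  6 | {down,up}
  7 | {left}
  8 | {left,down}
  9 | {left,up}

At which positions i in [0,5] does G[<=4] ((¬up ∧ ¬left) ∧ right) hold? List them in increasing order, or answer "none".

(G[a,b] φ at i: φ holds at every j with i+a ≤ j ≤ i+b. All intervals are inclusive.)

none

Evaluate at each i in [0,5]:
  i=0: ✗ (fails at j=0)
  i=1: ✗ (fails at j=1)
  i=2: ✗ (fails at j=2)
  i=3: ✗ (fails at j=3)
  i=4: ✗ (fails at j=4)
  i=5: ✗ (fails at j=5)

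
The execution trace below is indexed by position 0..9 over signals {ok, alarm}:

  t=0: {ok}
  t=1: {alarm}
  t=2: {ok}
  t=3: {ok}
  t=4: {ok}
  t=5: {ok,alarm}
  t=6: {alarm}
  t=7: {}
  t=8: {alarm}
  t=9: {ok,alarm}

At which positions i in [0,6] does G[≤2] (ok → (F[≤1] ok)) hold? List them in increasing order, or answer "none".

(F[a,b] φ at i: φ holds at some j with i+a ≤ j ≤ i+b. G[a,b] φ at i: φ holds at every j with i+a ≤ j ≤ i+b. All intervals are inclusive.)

Evaluate at each i in [0,6]:
  i=0: ✓ (all of [0,2])
  i=1: ✓ (all of [1,3])
  i=2: ✓ (all of [2,4])
  i=3: ✓ (all of [3,5])
  i=4: ✓ (all of [4,6])
  i=5: ✓ (all of [5,7])
  i=6: ✓ (all of [6,8])

0, 1, 2, 3, 4, 5, 6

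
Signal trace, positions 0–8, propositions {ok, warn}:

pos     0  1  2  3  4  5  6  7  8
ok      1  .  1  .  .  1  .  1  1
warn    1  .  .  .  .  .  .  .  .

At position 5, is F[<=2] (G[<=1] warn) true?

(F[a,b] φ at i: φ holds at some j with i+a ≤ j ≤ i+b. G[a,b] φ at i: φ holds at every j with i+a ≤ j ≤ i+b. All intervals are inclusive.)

False

Check G[<=1] warn at each j in [5,7]:
  j=5: fails at 5
  j=6: fails at 6
  j=7: fails at 7
No position in the window satisfies it → formula fails.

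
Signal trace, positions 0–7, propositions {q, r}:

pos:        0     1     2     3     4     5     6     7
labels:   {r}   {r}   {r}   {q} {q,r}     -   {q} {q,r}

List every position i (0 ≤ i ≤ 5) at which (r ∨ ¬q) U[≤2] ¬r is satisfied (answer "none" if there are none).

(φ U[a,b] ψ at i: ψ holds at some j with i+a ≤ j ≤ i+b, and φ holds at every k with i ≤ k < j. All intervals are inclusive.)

1, 2, 3, 4, 5

Evaluate at each i in [0,5]:
  i=0: ✗ (no rhs in [0,2])
  i=1: ✓ (rhs at j=3; lhs holds on [1,2])
  i=2: ✓ (rhs at j=3; lhs holds on [2,2])
  i=3: ✓ (rhs at j=3)
  i=4: ✓ (rhs at j=5; lhs holds on [4,4])
  i=5: ✓ (rhs at j=5)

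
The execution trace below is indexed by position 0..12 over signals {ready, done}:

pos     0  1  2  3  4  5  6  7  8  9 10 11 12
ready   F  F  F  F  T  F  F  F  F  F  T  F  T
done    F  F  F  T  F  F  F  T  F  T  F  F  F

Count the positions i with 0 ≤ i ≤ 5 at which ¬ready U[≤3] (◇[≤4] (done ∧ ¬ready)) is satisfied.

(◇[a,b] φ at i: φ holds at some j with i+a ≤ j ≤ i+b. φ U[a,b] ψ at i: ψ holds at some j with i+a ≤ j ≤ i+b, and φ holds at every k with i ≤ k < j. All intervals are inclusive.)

6

Evaluate at each i in [0,5]:
  i=0: ✓ (rhs at j=0)
  i=1: ✓ (rhs at j=1)
  i=2: ✓ (rhs at j=2)
  i=3: ✓ (rhs at j=3)
  i=4: ✓ (rhs at j=4)
  i=5: ✓ (rhs at j=5)
Positions where it holds: {0, 1, 2, 3, 4, 5} → 6.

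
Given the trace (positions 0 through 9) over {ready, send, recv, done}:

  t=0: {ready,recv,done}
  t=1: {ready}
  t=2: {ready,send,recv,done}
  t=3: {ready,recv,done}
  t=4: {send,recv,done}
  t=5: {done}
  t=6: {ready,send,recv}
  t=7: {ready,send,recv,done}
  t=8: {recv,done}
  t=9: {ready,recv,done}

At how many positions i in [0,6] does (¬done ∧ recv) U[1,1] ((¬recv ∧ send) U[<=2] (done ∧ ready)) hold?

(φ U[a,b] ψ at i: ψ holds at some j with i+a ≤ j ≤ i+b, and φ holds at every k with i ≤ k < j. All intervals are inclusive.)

Evaluate at each i in [0,6]:
  i=0: ✗ (no rhs in [1,1])
  i=1: ✗ (lhs fails at k=1 before rhs at j=2)
  i=2: ✗ (lhs fails at k=2 before rhs at j=3)
  i=3: ✗ (no rhs in [4,4])
  i=4: ✗ (no rhs in [5,5])
  i=5: ✗ (no rhs in [6,6])
  i=6: ✓ (rhs at j=7; lhs holds on [6,6])
Positions where it holds: {6} → 1.

1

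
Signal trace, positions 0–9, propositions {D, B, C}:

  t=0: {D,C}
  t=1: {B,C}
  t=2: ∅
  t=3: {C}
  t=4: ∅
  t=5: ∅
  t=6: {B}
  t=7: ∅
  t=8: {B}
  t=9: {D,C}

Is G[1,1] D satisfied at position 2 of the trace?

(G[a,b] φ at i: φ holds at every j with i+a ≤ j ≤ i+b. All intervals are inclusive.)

Check D at every j in [3,3]:
  j=3: false
Fails at j=3 → formula fails.

Does not hold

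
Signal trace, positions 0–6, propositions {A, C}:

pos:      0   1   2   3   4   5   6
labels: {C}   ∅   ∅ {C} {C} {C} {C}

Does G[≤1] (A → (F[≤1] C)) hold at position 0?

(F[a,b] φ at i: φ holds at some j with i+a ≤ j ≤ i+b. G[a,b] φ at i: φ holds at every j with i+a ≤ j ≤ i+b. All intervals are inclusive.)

Yes

Check (A → (F[≤1] C)) at every j in [0,1]:
  j=0: antecedent false → ✓
  j=1: antecedent false → ✓
All positions satisfy it → formula holds.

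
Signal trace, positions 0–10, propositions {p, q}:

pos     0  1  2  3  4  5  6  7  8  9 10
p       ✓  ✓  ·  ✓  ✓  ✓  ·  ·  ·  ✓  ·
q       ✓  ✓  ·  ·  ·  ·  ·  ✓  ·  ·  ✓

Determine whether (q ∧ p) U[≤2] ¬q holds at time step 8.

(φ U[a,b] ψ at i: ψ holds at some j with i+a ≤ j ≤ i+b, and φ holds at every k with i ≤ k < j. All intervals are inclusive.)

Need some j in [8,10] with ¬q, and (q ∧ p) at every k in [8,j-1].
  j=8: ¬q holds; no prefix to check → satisfied.

Yes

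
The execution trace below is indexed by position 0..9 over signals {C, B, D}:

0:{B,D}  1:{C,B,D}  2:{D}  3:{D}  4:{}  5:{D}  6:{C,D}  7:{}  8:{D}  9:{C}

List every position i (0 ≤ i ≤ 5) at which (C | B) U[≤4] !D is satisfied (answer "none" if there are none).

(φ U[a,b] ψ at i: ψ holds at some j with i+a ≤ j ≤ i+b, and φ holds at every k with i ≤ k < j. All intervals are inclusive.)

Evaluate at each i in [0,5]:
  i=0: ✗ (lhs fails at k=2 before rhs at j=4)
  i=1: ✗ (lhs fails at k=2 before rhs at j=4)
  i=2: ✗ (lhs fails at k=2 before rhs at j=4)
  i=3: ✗ (lhs fails at k=3 before rhs at j=4)
  i=4: ✓ (rhs at j=4)
  i=5: ✗ (lhs fails at k=5 before rhs at j=7)

4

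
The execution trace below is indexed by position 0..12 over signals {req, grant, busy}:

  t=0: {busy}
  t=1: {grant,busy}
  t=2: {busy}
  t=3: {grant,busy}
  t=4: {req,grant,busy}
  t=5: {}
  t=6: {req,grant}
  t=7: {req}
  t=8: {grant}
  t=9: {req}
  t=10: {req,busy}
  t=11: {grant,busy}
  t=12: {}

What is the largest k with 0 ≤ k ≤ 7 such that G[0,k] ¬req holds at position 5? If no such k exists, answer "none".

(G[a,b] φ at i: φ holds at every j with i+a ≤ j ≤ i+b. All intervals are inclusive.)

¬req must hold from j=5 onward; find where it first fails.
  j=5: holds
  j=6: fails
Holds on [5,5], so largest k = 0.

0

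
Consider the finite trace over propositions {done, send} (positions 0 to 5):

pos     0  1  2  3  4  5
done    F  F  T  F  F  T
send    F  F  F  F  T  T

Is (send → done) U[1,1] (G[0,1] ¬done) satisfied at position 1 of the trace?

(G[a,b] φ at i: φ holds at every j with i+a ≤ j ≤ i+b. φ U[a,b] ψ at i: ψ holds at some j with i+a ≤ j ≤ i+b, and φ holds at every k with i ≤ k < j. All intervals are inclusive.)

Need some j in [2,2] with G[0,1] ¬done, and (send → done) at every k in [1,j-1].
  j=2: G[0,1] ¬done — fails at 2.
No j in the window works → until fails.

Does not hold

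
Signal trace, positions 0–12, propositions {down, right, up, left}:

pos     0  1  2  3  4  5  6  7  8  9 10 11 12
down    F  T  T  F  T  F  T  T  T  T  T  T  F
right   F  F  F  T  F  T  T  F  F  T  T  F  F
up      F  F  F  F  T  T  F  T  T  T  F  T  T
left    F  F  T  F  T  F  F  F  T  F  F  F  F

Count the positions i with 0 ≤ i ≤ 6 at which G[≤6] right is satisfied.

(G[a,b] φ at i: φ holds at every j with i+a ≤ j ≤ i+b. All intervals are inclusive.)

Evaluate at each i in [0,6]:
  i=0: ✗ (fails at j=0)
  i=1: ✗ (fails at j=1)
  i=2: ✗ (fails at j=2)
  i=3: ✗ (fails at j=4)
  i=4: ✗ (fails at j=4)
  i=5: ✗ (fails at j=7)
  i=6: ✗ (fails at j=7)
Positions where it holds: {} → 0.

0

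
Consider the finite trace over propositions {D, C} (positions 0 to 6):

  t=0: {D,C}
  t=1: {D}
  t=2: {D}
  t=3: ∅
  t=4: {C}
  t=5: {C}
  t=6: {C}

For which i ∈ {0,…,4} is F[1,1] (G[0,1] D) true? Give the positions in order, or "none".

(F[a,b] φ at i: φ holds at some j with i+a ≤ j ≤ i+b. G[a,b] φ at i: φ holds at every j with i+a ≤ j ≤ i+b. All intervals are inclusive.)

0

Evaluate at each i in [0,4]:
  i=0: ✓ (witness j=1)
  i=1: ✗ (none in [2,2])
  i=2: ✗ (none in [3,3])
  i=3: ✗ (none in [4,4])
  i=4: ✗ (none in [5,5])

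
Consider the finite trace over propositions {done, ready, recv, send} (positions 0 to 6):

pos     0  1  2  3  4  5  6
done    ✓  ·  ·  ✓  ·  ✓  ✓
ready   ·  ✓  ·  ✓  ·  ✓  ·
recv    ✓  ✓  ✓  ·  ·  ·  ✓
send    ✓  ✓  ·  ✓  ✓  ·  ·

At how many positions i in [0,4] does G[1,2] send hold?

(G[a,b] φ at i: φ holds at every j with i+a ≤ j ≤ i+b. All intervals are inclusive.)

1

Evaluate at each i in [0,4]:
  i=0: ✗ (fails at j=2)
  i=1: ✗ (fails at j=2)
  i=2: ✓ (all of [3,4])
  i=3: ✗ (fails at j=5)
  i=4: ✗ (fails at j=5)
Positions where it holds: {2} → 1.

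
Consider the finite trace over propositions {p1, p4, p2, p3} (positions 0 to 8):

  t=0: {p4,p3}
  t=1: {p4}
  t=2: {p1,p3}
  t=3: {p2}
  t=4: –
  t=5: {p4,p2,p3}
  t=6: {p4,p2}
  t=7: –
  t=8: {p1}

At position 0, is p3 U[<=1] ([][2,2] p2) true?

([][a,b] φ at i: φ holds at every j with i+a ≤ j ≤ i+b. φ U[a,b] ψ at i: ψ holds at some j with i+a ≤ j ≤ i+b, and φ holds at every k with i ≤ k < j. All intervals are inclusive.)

Need some j in [0,1] with [][2,2] p2, and p3 at every k in [0,j-1].
  j=0: [][2,2] p2 — fails at 2.
  j=1: [][2,2] p2 holds; p3 holds at every k in [0,0] → satisfied.

Yes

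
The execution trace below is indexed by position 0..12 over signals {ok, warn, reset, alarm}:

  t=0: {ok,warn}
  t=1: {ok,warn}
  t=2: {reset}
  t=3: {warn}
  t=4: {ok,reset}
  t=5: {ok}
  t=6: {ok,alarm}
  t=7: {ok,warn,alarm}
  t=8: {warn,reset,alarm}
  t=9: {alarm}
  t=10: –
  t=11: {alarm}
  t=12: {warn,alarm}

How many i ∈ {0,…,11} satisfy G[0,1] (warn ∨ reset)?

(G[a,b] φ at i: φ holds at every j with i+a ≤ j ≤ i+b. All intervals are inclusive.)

5

Evaluate at each i in [0,11]:
  i=0: ✓ (all of [0,1])
  i=1: ✓ (all of [1,2])
  i=2: ✓ (all of [2,3])
  i=3: ✓ (all of [3,4])
  i=4: ✗ (fails at j=5)
  i=5: ✗ (fails at j=5)
  i=6: ✗ (fails at j=6)
  i=7: ✓ (all of [7,8])
  i=8: ✗ (fails at j=9)
  i=9: ✗ (fails at j=9)
  i=10: ✗ (fails at j=10)
  i=11: ✗ (fails at j=11)
Positions where it holds: {0, 1, 2, 3, 7} → 5.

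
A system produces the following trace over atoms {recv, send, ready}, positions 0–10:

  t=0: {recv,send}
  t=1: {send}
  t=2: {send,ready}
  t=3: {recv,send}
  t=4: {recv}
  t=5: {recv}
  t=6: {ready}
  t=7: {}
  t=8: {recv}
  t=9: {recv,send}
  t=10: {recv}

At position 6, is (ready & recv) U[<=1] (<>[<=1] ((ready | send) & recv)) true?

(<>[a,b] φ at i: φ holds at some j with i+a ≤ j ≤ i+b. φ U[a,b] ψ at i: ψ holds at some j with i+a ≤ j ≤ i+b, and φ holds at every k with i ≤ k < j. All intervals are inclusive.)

False

Need some j in [6,7] with <>[<=1] ((ready | send) & recv), and (ready & recv) at every k in [6,j-1].
  j=6: <>[<=1] ((ready | send) & recv) — fails (none in [6,7]).
  j=7: <>[<=1] ((ready | send) & recv) — fails (none in [7,8]).
No j in the window works → until fails.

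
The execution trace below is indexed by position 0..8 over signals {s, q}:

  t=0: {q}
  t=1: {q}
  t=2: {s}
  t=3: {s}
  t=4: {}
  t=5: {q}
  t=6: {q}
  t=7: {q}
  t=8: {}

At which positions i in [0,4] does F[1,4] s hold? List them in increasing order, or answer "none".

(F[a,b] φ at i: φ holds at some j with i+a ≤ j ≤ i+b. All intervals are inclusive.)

0, 1, 2

Evaluate at each i in [0,4]:
  i=0: ✓ (witness j=2)
  i=1: ✓ (witness j=2)
  i=2: ✓ (witness j=3)
  i=3: ✗ (none in [4,7])
  i=4: ✗ (none in [5,8])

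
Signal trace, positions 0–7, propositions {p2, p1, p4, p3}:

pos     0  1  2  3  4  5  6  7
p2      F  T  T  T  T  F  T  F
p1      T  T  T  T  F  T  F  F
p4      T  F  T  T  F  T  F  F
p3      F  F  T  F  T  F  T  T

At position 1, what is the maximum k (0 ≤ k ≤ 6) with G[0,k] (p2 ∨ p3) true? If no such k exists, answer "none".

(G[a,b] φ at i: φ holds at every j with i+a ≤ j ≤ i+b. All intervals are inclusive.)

3

(p2 ∨ p3) must hold from j=1 onward; find where it first fails.
  j=1: holds
  j=2: holds
  j=3: holds
  j=4: holds
  j=5: fails
Holds on [1,4], so largest k = 3.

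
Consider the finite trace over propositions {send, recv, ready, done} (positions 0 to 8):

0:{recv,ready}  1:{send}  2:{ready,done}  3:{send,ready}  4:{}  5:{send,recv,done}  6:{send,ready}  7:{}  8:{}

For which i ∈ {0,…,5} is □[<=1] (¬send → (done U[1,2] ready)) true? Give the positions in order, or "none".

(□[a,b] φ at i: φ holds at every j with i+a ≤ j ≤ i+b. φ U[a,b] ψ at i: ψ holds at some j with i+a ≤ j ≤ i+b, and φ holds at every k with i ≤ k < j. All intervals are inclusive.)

1, 2, 5

Evaluate at each i in [0,5]:
  i=0: ✗ (fails at j=0)
  i=1: ✓ (all of [1,2])
  i=2: ✓ (all of [2,3])
  i=3: ✗ (fails at j=4)
  i=4: ✗ (fails at j=4)
  i=5: ✓ (all of [5,6])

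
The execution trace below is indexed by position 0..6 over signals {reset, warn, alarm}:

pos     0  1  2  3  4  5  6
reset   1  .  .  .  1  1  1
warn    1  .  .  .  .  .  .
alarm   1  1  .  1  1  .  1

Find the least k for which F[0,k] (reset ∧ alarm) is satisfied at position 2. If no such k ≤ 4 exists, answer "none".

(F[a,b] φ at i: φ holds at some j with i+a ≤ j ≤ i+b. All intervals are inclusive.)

2

Scan j = 2,3,… for (reset ∧ alarm):
  j=2: fails
  j=3: fails
  j=4: holds
First hit at j=4, so smallest k = 4-2 = 2.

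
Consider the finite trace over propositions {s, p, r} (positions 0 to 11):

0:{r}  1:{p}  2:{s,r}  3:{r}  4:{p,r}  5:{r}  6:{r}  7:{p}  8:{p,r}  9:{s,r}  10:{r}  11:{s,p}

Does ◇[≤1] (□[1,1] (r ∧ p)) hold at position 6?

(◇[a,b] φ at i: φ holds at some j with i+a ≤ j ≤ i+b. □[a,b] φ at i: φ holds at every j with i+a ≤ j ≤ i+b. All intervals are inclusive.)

Check □[1,1] (r ∧ p) at each j in [6,7]:
  j=6: fails at 7
  j=7: holds on [8,8]
Found at j=7 → formula holds.

Yes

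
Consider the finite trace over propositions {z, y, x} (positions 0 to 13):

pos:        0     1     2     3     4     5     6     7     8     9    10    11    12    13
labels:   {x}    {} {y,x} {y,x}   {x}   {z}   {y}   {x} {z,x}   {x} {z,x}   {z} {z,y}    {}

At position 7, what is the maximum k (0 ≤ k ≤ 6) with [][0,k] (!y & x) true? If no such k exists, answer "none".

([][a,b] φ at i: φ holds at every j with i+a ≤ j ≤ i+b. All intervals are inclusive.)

(!y & x) must hold from j=7 onward; find where it first fails.
  j=7: holds
  j=8: holds
  j=9: holds
  j=10: holds
  j=11: fails
Holds on [7,10], so largest k = 3.

3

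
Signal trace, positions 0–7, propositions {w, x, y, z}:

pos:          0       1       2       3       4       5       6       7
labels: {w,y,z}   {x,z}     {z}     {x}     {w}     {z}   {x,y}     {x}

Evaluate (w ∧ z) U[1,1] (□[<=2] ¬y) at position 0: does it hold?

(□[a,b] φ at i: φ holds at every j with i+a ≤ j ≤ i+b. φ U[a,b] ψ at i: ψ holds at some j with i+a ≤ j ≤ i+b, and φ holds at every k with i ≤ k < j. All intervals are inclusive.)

Need some j in [1,1] with □[<=2] ¬y, and (w ∧ z) at every k in [0,j-1].
  j=1: □[<=2] ¬y holds; (w ∧ z) holds at every k in [0,0] → satisfied.

True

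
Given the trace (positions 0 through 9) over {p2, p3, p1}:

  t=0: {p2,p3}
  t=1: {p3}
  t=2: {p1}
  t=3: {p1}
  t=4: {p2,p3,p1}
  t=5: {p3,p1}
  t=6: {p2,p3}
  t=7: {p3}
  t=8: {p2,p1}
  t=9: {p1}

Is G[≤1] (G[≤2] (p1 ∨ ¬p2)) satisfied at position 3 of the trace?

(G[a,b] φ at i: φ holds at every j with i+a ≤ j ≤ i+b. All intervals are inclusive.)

Check G[≤2] (p1 ∨ ¬p2) at every j in [3,4]:
  j=3: holds on [3,5]
  j=4: fails at 6
Fails at j=4 → formula fails.

Does not hold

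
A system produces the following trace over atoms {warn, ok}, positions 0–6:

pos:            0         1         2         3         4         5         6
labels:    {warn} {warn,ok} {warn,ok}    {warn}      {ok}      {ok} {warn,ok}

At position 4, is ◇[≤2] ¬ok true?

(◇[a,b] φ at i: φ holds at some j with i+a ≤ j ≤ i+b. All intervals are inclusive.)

False

Check ¬ok at each j in [4,6]:
  j=4: false
  j=5: false
  j=6: false
No position in the window satisfies it → formula fails.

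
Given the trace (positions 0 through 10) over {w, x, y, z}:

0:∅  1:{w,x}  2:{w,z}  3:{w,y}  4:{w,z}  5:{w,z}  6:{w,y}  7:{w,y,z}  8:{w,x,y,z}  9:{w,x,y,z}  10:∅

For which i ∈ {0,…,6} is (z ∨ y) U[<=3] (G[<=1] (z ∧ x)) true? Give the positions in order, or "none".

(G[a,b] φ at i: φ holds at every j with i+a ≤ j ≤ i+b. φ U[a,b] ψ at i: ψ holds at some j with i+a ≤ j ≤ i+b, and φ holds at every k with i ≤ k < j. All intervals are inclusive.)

Evaluate at each i in [0,6]:
  i=0: ✗ (no rhs in [0,3])
  i=1: ✗ (no rhs in [1,4])
  i=2: ✗ (no rhs in [2,5])
  i=3: ✗ (no rhs in [3,6])
  i=4: ✗ (no rhs in [4,7])
  i=5: ✓ (rhs at j=8; lhs holds on [5,7])
  i=6: ✓ (rhs at j=8; lhs holds on [6,7])

5, 6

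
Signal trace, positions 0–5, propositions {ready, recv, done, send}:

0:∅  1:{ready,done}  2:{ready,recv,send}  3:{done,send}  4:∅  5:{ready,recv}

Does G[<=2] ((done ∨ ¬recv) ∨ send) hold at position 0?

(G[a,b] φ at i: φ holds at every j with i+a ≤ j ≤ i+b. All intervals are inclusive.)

Check ((done ∨ ¬recv) ∨ send) at every j in [0,2]:
  j=0: true
  j=1: true
  j=2: true
All positions satisfy it → formula holds.

True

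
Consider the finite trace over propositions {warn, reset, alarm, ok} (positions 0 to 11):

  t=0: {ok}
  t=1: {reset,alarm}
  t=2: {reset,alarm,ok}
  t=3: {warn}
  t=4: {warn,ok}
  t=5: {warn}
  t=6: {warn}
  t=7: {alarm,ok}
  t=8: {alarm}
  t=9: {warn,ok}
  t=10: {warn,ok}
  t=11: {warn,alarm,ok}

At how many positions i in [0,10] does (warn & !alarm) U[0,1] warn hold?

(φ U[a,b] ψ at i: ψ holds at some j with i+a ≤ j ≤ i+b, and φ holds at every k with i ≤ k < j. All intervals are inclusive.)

Evaluate at each i in [0,10]:
  i=0: ✗ (no rhs in [0,1])
  i=1: ✗ (no rhs in [1,2])
  i=2: ✗ (lhs fails at k=2 before rhs at j=3)
  i=3: ✓ (rhs at j=3)
  i=4: ✓ (rhs at j=4)
  i=5: ✓ (rhs at j=5)
  i=6: ✓ (rhs at j=6)
  i=7: ✗ (no rhs in [7,8])
  i=8: ✗ (lhs fails at k=8 before rhs at j=9)
  i=9: ✓ (rhs at j=9)
  i=10: ✓ (rhs at j=10)
Positions where it holds: {3, 4, 5, 6, 9, 10} → 6.

6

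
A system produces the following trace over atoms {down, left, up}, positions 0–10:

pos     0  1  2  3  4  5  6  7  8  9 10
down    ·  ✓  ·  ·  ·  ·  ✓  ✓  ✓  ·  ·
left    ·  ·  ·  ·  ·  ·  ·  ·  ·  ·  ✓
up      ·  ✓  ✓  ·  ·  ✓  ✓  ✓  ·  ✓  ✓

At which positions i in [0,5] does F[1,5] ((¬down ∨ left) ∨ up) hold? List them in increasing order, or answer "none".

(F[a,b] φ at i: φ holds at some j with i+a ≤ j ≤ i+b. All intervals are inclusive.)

Evaluate at each i in [0,5]:
  i=0: ✓ (witness j=1)
  i=1: ✓ (witness j=2)
  i=2: ✓ (witness j=3)
  i=3: ✓ (witness j=4)
  i=4: ✓ (witness j=5)
  i=5: ✓ (witness j=6)

0, 1, 2, 3, 4, 5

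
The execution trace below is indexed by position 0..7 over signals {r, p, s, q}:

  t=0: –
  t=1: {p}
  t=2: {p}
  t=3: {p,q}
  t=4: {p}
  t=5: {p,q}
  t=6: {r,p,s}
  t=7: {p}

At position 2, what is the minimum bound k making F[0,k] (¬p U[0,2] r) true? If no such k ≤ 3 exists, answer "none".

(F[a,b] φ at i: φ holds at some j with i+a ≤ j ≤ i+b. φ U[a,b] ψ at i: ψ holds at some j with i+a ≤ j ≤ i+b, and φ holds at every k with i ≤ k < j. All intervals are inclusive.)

Scan j = 2,3,… for (¬p U[0,2] r):
  j=2: fails
  j=3: fails
  j=4: fails
  j=5: fails
No j in [2,5] satisfies it → none.

none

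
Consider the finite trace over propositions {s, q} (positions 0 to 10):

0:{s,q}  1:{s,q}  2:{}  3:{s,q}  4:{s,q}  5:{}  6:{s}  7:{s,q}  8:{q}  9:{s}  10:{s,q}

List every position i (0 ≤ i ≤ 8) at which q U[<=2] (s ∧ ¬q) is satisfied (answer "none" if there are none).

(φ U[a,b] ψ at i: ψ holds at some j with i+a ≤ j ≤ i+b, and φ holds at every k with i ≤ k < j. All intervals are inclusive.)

Evaluate at each i in [0,8]:
  i=0: ✗ (no rhs in [0,2])
  i=1: ✗ (no rhs in [1,3])
  i=2: ✗ (no rhs in [2,4])
  i=3: ✗ (no rhs in [3,5])
  i=4: ✗ (lhs fails at k=5 before rhs at j=6)
  i=5: ✗ (lhs fails at k=5 before rhs at j=6)
  i=6: ✓ (rhs at j=6)
  i=7: ✓ (rhs at j=9; lhs holds on [7,8])
  i=8: ✓ (rhs at j=9; lhs holds on [8,8])

6, 7, 8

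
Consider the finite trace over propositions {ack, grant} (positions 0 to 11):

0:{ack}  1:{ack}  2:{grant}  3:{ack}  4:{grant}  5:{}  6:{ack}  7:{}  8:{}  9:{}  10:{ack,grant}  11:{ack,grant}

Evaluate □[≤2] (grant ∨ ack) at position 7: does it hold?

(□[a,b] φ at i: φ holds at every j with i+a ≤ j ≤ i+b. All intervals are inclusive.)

No

Check (grant ∨ ack) at every j in [7,9]:
  j=7: false
  j=8: false
  j=9: false
Fails at j=7 → formula fails.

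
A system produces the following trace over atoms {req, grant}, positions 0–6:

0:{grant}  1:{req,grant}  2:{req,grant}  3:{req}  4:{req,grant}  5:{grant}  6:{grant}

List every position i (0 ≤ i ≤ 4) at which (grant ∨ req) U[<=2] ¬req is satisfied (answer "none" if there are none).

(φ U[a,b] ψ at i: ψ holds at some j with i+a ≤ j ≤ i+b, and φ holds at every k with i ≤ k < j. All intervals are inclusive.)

Evaluate at each i in [0,4]:
  i=0: ✓ (rhs at j=0)
  i=1: ✗ (no rhs in [1,3])
  i=2: ✗ (no rhs in [2,4])
  i=3: ✓ (rhs at j=5; lhs holds on [3,4])
  i=4: ✓ (rhs at j=5; lhs holds on [4,4])

0, 3, 4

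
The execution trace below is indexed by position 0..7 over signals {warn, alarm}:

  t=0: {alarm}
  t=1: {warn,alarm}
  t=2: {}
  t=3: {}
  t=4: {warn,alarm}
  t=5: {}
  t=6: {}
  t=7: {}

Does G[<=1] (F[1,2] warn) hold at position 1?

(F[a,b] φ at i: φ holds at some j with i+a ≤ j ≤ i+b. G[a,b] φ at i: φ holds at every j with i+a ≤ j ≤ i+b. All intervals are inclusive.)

Check F[1,2] warn at every j in [1,2]:
  j=1: fails (none in [2,3])
  j=2: holds (witness at 4)
Fails at j=1 → formula fails.

False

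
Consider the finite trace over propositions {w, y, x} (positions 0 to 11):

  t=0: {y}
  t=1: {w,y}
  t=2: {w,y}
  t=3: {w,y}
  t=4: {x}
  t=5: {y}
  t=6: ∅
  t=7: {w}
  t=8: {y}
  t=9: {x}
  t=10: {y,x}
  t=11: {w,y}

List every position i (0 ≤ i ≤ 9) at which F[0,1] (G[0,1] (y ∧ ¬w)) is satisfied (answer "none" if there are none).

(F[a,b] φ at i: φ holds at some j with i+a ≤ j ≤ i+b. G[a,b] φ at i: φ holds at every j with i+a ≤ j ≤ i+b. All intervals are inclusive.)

none

Evaluate at each i in [0,9]:
  i=0: ✗ (none in [0,1])
  i=1: ✗ (none in [1,2])
  i=2: ✗ (none in [2,3])
  i=3: ✗ (none in [3,4])
  i=4: ✗ (none in [4,5])
  i=5: ✗ (none in [5,6])
  i=6: ✗ (none in [6,7])
  i=7: ✗ (none in [7,8])
  i=8: ✗ (none in [8,9])
  i=9: ✗ (none in [9,10])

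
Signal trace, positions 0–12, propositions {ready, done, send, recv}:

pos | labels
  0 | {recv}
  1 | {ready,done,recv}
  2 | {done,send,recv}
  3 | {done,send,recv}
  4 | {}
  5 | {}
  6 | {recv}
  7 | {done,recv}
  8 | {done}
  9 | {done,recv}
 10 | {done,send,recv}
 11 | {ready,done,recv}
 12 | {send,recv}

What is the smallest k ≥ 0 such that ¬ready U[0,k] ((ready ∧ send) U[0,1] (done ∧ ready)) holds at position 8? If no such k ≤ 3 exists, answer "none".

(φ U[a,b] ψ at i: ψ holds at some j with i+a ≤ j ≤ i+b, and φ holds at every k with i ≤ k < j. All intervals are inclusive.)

Need earliest j ≥ 8 with ((ready ∧ send) U[0,1] (done ∧ ready)), and ¬ready at every k in [8,j-1].
  j=8: rhs fails.
  j=9: rhs fails.
  j=10: rhs fails.
  j=11: rhs holds; lhs holds on [8,10]. k = 3.

3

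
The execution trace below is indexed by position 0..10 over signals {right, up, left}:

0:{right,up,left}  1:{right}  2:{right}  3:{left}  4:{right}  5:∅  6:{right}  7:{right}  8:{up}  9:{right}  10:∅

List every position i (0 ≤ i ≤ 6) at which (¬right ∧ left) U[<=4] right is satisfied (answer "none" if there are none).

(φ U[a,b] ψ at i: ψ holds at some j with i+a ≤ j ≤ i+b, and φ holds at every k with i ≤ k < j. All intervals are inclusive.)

Evaluate at each i in [0,6]:
  i=0: ✓ (rhs at j=0)
  i=1: ✓ (rhs at j=1)
  i=2: ✓ (rhs at j=2)
  i=3: ✓ (rhs at j=4; lhs holds on [3,3])
  i=4: ✓ (rhs at j=4)
  i=5: ✗ (lhs fails at k=5 before rhs at j=6)
  i=6: ✓ (rhs at j=6)

0, 1, 2, 3, 4, 6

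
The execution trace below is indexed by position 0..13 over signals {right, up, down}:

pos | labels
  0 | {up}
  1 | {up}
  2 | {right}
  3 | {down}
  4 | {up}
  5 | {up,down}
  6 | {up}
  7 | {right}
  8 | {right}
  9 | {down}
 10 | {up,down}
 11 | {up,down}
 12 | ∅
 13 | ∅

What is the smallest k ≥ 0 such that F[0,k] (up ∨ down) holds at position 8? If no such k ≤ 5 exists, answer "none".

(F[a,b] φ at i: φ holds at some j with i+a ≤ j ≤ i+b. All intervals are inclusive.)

1

Scan j = 8,9,… for (up ∨ down):
  j=8: fails
  j=9: holds
First hit at j=9, so smallest k = 9-8 = 1.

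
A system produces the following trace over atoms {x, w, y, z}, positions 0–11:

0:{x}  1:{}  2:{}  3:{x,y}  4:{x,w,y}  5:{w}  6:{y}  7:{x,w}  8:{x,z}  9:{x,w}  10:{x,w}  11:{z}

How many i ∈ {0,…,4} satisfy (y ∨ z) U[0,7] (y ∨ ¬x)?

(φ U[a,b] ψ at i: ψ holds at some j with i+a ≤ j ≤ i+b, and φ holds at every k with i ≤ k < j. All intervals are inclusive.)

Evaluate at each i in [0,4]:
  i=0: ✗ (lhs fails at k=0 before rhs at j=1)
  i=1: ✓ (rhs at j=1)
  i=2: ✓ (rhs at j=2)
  i=3: ✓ (rhs at j=3)
  i=4: ✓ (rhs at j=4)
Positions where it holds: {1, 2, 3, 4} → 4.

4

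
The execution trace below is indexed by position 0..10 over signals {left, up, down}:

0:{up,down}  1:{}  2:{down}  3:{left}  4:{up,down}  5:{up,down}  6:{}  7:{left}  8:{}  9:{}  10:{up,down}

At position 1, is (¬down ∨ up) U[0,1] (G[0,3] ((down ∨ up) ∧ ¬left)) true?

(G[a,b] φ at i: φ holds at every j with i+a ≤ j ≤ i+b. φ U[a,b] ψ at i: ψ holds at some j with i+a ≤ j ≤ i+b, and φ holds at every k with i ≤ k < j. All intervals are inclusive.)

Does not hold

Need some j in [1,2] with G[0,3] ((down ∨ up) ∧ ¬left), and (¬down ∨ up) at every k in [1,j-1].
  j=1: G[0,3] ((down ∨ up) ∧ ¬left) — fails at 1.
  j=2: G[0,3] ((down ∨ up) ∧ ¬left) — fails at 3.
No j in the window works → until fails.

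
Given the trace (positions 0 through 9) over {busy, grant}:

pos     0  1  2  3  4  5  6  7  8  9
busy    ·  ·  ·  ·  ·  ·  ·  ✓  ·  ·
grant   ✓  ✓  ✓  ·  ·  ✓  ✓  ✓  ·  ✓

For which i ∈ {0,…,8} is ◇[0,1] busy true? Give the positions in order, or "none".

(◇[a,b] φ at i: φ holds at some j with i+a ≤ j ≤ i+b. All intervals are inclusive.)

6, 7

Evaluate at each i in [0,8]:
  i=0: ✗ (none in [0,1])
  i=1: ✗ (none in [1,2])
  i=2: ✗ (none in [2,3])
  i=3: ✗ (none in [3,4])
  i=4: ✗ (none in [4,5])
  i=5: ✗ (none in [5,6])
  i=6: ✓ (witness j=7)
  i=7: ✓ (witness j=7)
  i=8: ✗ (none in [8,9])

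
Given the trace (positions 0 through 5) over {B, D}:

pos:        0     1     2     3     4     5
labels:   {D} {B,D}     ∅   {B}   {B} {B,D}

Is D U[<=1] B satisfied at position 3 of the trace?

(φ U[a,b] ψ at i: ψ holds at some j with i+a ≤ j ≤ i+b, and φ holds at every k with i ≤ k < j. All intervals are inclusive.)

True

Need some j in [3,4] with B, and D at every k in [3,j-1].
  j=3: B holds; no prefix to check → satisfied.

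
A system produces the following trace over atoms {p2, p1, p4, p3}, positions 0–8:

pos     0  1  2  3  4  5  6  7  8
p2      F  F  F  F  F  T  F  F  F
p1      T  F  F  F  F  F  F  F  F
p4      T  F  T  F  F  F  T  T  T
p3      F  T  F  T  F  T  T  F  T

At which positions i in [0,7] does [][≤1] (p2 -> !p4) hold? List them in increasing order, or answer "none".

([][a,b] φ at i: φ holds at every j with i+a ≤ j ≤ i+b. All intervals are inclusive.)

0, 1, 2, 3, 4, 5, 6, 7

Evaluate at each i in [0,7]:
  i=0: ✓ (all of [0,1])
  i=1: ✓ (all of [1,2])
  i=2: ✓ (all of [2,3])
  i=3: ✓ (all of [3,4])
  i=4: ✓ (all of [4,5])
  i=5: ✓ (all of [5,6])
  i=6: ✓ (all of [6,7])
  i=7: ✓ (all of [7,8])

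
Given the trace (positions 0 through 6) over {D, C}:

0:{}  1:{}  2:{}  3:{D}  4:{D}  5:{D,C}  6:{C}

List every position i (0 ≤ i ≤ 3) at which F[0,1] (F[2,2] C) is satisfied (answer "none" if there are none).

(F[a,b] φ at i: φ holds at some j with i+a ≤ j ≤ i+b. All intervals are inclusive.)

2, 3

Evaluate at each i in [0,3]:
  i=0: ✗ (none in [0,1])
  i=1: ✗ (none in [1,2])
  i=2: ✓ (witness j=3)
  i=3: ✓ (witness j=3)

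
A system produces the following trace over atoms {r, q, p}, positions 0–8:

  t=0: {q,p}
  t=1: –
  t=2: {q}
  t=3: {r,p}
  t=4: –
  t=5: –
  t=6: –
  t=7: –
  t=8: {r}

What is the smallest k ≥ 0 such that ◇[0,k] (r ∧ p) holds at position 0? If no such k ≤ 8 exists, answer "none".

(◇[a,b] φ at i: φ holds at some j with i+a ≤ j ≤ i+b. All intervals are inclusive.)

3

Scan j = 0,1,… for (r ∧ p):
  j=0: fails
  j=1: fails
  j=2: fails
  j=3: holds
First hit at j=3, so smallest k = 3-0 = 3.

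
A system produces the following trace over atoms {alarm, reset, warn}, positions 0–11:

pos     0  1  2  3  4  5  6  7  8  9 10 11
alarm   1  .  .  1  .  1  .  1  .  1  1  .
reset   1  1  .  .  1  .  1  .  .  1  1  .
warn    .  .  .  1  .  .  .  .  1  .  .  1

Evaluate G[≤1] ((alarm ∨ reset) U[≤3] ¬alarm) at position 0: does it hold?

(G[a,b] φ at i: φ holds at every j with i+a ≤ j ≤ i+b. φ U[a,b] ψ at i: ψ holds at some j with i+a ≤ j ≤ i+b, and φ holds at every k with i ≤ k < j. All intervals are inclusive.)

Holds

Check ((alarm ∨ reset) U[≤3] ¬alarm) at every j in [0,1]:
  j=0: holds
  j=1: holds
All positions satisfy it → formula holds.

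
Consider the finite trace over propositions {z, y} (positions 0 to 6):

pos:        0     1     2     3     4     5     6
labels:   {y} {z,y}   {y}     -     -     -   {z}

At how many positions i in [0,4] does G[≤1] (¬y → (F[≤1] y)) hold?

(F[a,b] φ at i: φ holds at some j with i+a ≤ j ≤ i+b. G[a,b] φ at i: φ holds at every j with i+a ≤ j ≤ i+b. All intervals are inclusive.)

Evaluate at each i in [0,4]:
  i=0: ✓ (all of [0,1])
  i=1: ✓ (all of [1,2])
  i=2: ✗ (fails at j=3)
  i=3: ✗ (fails at j=3)
  i=4: ✗ (fails at j=4)
Positions where it holds: {0, 1} → 2.

2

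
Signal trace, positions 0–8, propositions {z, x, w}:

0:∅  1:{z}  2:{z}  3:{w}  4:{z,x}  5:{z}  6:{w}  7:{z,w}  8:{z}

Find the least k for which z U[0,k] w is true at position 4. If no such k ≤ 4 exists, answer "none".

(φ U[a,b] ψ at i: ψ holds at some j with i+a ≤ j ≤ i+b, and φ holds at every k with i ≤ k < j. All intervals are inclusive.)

Need earliest j ≥ 4 with w, and z at every k in [4,j-1].
  j=4: rhs fails.
  j=5: rhs fails.
  j=6: rhs holds; lhs holds on [4,5]. k = 2.

2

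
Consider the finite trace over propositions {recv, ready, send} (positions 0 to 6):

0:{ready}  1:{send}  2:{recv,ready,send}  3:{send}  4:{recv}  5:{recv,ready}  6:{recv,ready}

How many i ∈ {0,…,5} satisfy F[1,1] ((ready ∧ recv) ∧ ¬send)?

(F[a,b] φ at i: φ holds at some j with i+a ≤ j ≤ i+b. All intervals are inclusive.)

Evaluate at each i in [0,5]:
  i=0: ✗ (none in [1,1])
  i=1: ✗ (none in [2,2])
  i=2: ✗ (none in [3,3])
  i=3: ✗ (none in [4,4])
  i=4: ✓ (witness j=5)
  i=5: ✓ (witness j=6)
Positions where it holds: {4, 5} → 2.

2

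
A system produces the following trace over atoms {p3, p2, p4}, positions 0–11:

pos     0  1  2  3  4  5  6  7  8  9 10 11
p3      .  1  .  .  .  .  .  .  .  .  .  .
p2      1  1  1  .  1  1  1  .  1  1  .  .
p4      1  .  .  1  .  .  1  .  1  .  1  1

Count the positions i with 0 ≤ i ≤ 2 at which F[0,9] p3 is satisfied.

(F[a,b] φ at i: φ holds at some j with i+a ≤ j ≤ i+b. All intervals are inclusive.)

2

Evaluate at each i in [0,2]:
  i=0: ✓ (witness j=1)
  i=1: ✓ (witness j=1)
  i=2: ✗ (none in [2,11])
Positions where it holds: {0, 1} → 2.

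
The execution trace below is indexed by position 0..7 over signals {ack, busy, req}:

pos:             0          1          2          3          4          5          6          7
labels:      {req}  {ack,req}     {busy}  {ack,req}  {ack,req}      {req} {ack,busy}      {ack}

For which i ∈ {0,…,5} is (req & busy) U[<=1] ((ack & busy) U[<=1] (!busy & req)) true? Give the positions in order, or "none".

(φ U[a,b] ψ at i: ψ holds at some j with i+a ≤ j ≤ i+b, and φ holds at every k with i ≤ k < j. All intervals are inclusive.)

0, 1, 3, 4, 5

Evaluate at each i in [0,5]:
  i=0: ✓ (rhs at j=0)
  i=1: ✓ (rhs at j=1)
  i=2: ✗ (lhs fails at k=2 before rhs at j=3)
  i=3: ✓ (rhs at j=3)
  i=4: ✓ (rhs at j=4)
  i=5: ✓ (rhs at j=5)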